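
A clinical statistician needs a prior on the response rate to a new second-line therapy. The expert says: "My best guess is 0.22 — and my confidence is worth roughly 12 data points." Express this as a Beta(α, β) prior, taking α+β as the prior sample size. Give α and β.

α = 2.64, β = 9.36

Under the effective-sample-size interpretation, Beta(α, β) has prior mean α/(α+β) and prior sample size α+β.
So α+β = 12 and α/(α+β) = 0.22, giving α = 0.22·12 = 2.64 and β = 12 − 2.64 = 9.36.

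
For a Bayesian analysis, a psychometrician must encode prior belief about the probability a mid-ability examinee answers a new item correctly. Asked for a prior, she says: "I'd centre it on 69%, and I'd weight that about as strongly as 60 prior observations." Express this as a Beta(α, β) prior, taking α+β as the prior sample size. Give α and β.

Under the effective-sample-size interpretation, Beta(α, β) has prior mean α/(α+β) and prior sample size α+β.
So α+β = 60 and α/(α+β) = 0.69, giving α = 0.69·60 = 41.4 and β = 60 − 41.4 = 18.6.

α = 41.4, β = 18.6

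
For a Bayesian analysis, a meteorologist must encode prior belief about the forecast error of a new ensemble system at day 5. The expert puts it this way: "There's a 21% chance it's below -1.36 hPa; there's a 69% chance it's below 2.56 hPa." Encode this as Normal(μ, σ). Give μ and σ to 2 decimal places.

μ = 1.07, σ = 3.01

For Normal(μ,σ), the p-quantile is μ + z_p·σ. Here z_{0.21} = -0.8064, z_{0.69} = 0.4959.
So -1.36 = μ − 0.8064σ and 2.56 = μ + 0.4959σ.
Subtracting: σ = (2.56 − -1.36)/(0.4959 − (-0.8064)) = 3.01.
Then μ = -1.36 − (-0.8064)·3.01 = 1.07.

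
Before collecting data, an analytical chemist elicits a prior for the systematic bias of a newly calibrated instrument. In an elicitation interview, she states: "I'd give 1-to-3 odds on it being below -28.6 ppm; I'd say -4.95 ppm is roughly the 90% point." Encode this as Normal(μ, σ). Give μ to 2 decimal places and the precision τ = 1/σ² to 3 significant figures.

μ = -20.44, τ = 0.00684

For Normal(μ,σ), the p-quantile is μ + z_p·σ. Here z_{0.25} = -0.6745, z_{0.9} = 1.282.
So -28.6 = μ − 0.6745σ and -4.95 = μ + 1.282σ.
Subtracting: σ = (-4.95 − -28.6)/(1.282 − (-0.6745)) = 12.09.
Then μ = -28.6 − (-0.6745)·12.09 = -20.44.
Precision τ = 1/σ² = 1/12.09² = 0.00684.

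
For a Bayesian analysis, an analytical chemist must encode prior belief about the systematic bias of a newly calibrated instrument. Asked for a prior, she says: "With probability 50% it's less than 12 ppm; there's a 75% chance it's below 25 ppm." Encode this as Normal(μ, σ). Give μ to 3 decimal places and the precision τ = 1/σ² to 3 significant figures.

μ = 12.000, τ = 0.00269

The p-quantile of Normal(μ,σ) is μ + z_p·σ, with z_{0.5} = 0 and z_{0.75} = 0.6745.
Eliminate σ: μ = (z₂·x₁ − z₁·x₂)/(z₂ − z₁) = (0.6745·12 − (0)·25)/0.6745 = 12.000.
Then σ = (x₂ − x₁)/(z₂ − z₁) = (25 − 12)/0.6745 = 19.274.
Precision τ = 1/σ² = 1/19.27² = 0.00269.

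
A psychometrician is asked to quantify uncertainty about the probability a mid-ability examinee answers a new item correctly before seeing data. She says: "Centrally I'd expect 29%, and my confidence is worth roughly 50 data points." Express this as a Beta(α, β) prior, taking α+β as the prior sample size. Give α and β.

α = 14.5, β = 35.5

Under the effective-sample-size interpretation, Beta(α, β) has prior mean α/(α+β) and prior sample size α+β.
So α+β = 50 and α/(α+β) = 0.29, giving α = 0.29·50 = 14.5 and β = 50 − 14.5 = 35.5.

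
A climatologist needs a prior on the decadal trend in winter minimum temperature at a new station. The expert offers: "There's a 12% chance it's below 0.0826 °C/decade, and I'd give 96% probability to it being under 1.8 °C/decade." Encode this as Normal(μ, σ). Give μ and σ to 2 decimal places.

The p-quantile of Normal(μ,σ) is μ + z_p·σ, with z_{0.12} = -1.175 and z_{0.96} = 1.751.
Eliminate σ: μ = (z₂·x₁ − z₁·x₂)/(z₂ − z₁) = (1.751·0.0826 − (-1.175)·1.8)/2.926 = 0.77.
Then σ = (x₂ − x₁)/(z₂ − z₁) = (1.8 − 0.0826)/2.926 = 0.59.

μ = 0.77, σ = 0.59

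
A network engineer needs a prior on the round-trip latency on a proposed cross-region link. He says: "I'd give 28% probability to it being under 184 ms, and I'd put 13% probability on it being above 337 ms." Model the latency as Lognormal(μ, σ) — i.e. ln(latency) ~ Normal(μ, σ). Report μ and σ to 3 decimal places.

μ ≈ 5.421, σ ≈ 0.354

If T ~ Lognormal(μ,σ) then ln T ~ Normal(μ,σ), so the p-quantile of ln T is μ + z_p·σ.
ln(184) = 5.215 and ln(337) = 5.82; z_{0.28} = -0.5828, z_{0.87} = 1.126.
σ = (5.82 − 5.215)/(1.126 − (-0.5828)) = 0.354.
μ = 5.215 − (-0.5828)·0.354 = 5.421.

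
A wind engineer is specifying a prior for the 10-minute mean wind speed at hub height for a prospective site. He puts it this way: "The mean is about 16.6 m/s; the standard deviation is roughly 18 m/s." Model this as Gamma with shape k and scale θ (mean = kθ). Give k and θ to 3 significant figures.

For Gamma(k, scale θ): mean = kθ, variance = kθ², so CV = 1/√k.
CV = SD/mean = 18/16.6 = 1.084, hence k = 1/CV² = 0.85.
Then θ = mean/k = 16.6/0.85 = 19.5.

k ≈ 0.85, θ ≈ 19.5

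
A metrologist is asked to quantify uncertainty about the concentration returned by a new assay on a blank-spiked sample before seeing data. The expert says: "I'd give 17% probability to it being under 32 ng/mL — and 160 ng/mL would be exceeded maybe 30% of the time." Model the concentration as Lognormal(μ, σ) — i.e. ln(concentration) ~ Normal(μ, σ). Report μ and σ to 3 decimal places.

μ ≈ 4.504, σ ≈ 1.089

If T ~ Lognormal(μ,σ) then ln T ~ Normal(μ,σ), so the p-quantile of ln T is μ + z_p·σ.
ln(32) = 3.466 and ln(160) = 5.075; z_{0.17} = -0.9542, z_{0.7} = 0.5244.
σ = (5.075 − 3.466)/(0.5244 − (-0.9542)) = 1.089.
μ = 3.466 − (-0.9542)·1.089 = 4.504.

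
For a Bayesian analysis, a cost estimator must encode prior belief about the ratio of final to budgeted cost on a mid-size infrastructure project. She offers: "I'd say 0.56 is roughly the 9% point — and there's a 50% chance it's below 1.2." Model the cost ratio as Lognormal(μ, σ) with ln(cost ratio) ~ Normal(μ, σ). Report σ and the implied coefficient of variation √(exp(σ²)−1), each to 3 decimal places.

σ ≈ 0.568, CV ≈ 0.618

If T ~ Lognormal(μ,σ) then ln T ~ Normal(μ,σ), so the p-quantile of ln T is μ + z_p·σ.
ln(0.56) = -0.5798 and ln(1.2) = 0.1823; z_{0.09} = -1.341, z_{0.5} = 0.
σ = (0.1823 − -0.5798)/(0 − (-1.341)) = 0.568.
μ = -0.5798 − (-1.341)·0.568 = 0.182.
CV = √(exp(σ²)−1) = √(exp(0.3231)−1) = 0.618.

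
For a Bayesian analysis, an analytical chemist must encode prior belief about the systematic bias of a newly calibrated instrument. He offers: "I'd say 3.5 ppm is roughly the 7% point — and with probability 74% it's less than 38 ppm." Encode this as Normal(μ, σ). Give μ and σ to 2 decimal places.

The p-quantile of Normal(μ,σ) is μ + z_p·σ, with z_{0.07} = -1.476 and z_{0.74} = 0.6433.
Eliminate σ: μ = (z₂·x₁ − z₁·x₂)/(z₂ − z₁) = (0.6433·3.5 − (-1.476)·38)/2.119 = 27.53.
Then σ = (x₂ − x₁)/(z₂ − z₁) = (38 − 3.5)/2.119 = 16.28.

μ = 27.53, σ = 16.28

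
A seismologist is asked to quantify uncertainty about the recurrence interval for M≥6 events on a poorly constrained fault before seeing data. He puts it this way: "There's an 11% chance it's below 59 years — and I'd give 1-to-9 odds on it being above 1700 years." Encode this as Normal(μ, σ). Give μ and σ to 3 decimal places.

μ = 861.499, σ = 654.285

For Normal(μ,σ), the p-quantile is μ + z_p·σ. Here z_{0.11} = -1.227, z_{0.9} = 1.282.
So 59 = μ − 1.227σ and 1700 = μ + 1.282σ.
Subtracting: σ = (1700 − 59)/(1.282 − (-1.227)) = 654.285.
Then μ = 59 − (-1.227)·654.285 = 861.499.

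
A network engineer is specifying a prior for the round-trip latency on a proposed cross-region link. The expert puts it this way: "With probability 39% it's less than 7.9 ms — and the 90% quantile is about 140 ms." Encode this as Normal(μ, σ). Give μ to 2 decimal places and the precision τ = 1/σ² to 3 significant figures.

μ = 31.54, τ = 0.00014

For Normal(μ,σ), the p-quantile is μ + z_p·σ. Here z_{0.39} = -0.2793, z_{0.9} = 1.282.
So 7.9 = μ − 0.2793σ and 140 = μ + 1.282σ.
Subtracting: σ = (140 − 7.9)/(1.282 − (-0.2793)) = 84.63.
Then μ = 7.9 − (-0.2793)·84.63 = 31.54.
Precision τ = 1/σ² = 1/84.63² = 0.00014.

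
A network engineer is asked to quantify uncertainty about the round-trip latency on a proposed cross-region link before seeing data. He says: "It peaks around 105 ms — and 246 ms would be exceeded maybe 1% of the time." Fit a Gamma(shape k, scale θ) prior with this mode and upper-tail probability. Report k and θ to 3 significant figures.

Gamma(k,θ) with k>1 has mode (k−1)θ, so θ = 105/(k−1).
Need P(X < 246) = 0.99 with θ tied to k this way. Start at k = 2, θ = 105: P(X<246) ≈ 0.679.
Too low — raise k to concentrate. Iterating converges to k ≈ 7.57.
Then θ = 105/(7.57−1) ≈ 16.

k ≈ 7.57, θ ≈ 16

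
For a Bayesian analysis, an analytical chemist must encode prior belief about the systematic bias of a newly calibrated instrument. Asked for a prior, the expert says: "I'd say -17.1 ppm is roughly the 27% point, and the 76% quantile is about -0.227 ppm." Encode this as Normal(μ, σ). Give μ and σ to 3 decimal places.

For Normal(μ,σ), the p-quantile is μ + z_p·σ. Here z_{0.27} = -0.6128, z_{0.76} = 0.7063.
So -17.1 = μ − 0.6128σ and -0.227 = μ + 0.7063σ.
Subtracting: σ = (-0.227 − -17.1)/(0.7063 − (-0.6128)) = 12.791.
Then μ = -17.1 − (-0.6128)·12.791 = -9.261.

μ = -9.261, σ = 12.791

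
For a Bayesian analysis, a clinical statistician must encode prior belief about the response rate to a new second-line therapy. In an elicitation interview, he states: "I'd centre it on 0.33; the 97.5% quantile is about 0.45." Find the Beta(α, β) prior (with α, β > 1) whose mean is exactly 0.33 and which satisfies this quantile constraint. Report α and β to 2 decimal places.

With mean 0.33 fixed, write α = 0.33s, β = 0.67s where s = α+β.
Need P(θ < 0.45) = 0.975 under Beta(0.33s, 0.67s). Normal approximation: (q−m)/√(m(1−m)/s) ≈ z_{0.975} = 1.96, so s ≈ 0.33·0.67·(1.96)²/(0.45−0.33)² = 59.0.
At s = 59.0: P(θ<0.45) ≈ 0.971. Adjusting to match 0.975 gives s ≈ 62.83.
So α = 0.33·62.83 ≈ 20.73, β = 0.67·62.83 ≈ 42.09.

α ≈ 20.73, β ≈ 42.09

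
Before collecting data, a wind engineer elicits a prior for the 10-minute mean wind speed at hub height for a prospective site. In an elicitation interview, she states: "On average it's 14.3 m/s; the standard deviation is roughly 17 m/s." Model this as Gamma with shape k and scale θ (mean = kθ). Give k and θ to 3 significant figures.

For Gamma(k, scale θ): mean = kθ, variance = kθ², so CV = 1/√k.
CV = SD/mean = 17/14.3 = 1.189, hence k = 1/CV² = 0.708.
Then θ = mean/k = 14.3/0.708 = 20.2.

k ≈ 0.708, θ ≈ 20.2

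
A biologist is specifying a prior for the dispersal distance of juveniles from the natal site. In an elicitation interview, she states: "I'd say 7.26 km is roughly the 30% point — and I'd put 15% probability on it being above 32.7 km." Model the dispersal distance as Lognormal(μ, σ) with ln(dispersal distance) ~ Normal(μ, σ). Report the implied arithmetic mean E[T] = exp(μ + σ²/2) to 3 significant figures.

If T ~ Lognormal(μ,σ) then ln T ~ Normal(μ,σ), so the p-quantile of ln T is μ + z_p·σ.
ln(7.26) = 1.982 and ln(32.7) = 3.487; z_{0.3} = -0.5244, z_{0.85} = 1.036.
σ = (3.487 − 1.982)/(1.036 − (-0.5244)) = 0.964.
μ = 1.982 − (-0.5244)·0.964 = 2.488.
E[T] = exp(μ + σ²/2) = exp(2.488 + 0.4649) = 19.2 km.

E[T] ≈ 19.2 km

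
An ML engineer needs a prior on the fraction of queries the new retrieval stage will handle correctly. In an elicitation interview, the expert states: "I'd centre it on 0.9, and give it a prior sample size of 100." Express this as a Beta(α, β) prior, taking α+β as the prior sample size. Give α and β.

α = 90, β = 10

Under the effective-sample-size interpretation, Beta(α, β) has prior mean α/(α+β) and prior sample size α+β.
So α+β = 100 and α/(α+β) = 0.9, giving α = 0.9·100 = 90 and β = 100 − 90 = 10.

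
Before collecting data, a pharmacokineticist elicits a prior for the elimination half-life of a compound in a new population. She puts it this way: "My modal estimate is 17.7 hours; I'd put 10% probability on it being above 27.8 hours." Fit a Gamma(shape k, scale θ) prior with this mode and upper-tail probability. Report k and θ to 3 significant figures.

k ≈ 10.2, θ ≈ 1.93

Gamma(k,θ) with k>1 has mode (k−1)θ, so θ = 17.7/(k−1).
Need P(X < 27.8) = 0.9 with θ tied to k this way. Start at k = 2, θ = 17.7: P(X<27.8) ≈ 0.466.
Too low — raise k to concentrate. Iterating converges to k ≈ 10.2.
Then θ = 17.7/(10.2−1) ≈ 1.93.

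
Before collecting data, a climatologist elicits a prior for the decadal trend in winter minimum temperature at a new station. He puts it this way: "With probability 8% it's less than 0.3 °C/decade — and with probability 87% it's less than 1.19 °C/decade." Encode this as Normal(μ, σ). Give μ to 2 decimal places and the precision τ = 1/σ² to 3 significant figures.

For Normal(μ,σ), the p-quantile is μ + z_p·σ. Here z_{0.08} = -1.405, z_{0.87} = 1.126.
So 0.3 = μ − 1.405σ and 1.19 = μ + 1.126σ.
Subtracting: σ = (1.19 − 0.3)/(1.126 − (-1.405)) = 0.35.
Then μ = 0.3 − (-1.405)·0.35 = 0.79.
Precision τ = 1/σ² = 1/0.3516² = 8.09.

μ = 0.79, τ = 8.09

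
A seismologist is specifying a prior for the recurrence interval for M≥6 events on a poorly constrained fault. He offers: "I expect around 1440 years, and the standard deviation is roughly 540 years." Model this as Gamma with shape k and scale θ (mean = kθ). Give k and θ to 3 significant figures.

For Gamma(k, scale θ): mean = kθ, variance = kθ², so CV = 1/√k.
CV = SD/mean = 540/1440 = 0.375, hence k = 1/CV² = 7.11.
Then θ = mean/k = 1440/7.11 = 202.

k ≈ 7.11, θ ≈ 202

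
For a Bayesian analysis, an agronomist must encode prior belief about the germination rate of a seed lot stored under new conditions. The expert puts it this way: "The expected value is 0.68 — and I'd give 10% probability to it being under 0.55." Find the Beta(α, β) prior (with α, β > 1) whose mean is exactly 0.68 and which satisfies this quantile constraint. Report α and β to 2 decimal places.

α ≈ 14.89, β ≈ 7.01

With mean 0.68 fixed, write α = 0.68s, β = 0.32s where s = α+β.
Need P(θ < 0.55) = 0.1 under Beta(0.68s, 0.32s). Normal approximation: (q−m)/√(m(1−m)/s) ≈ z_{0.1} = -1.28, so s ≈ 0.68·0.32·(-1.28)²/(0.55−0.68)² = 21.1.
At s = 21.1: P(θ<0.55) ≈ 0.104. Adjusting to match 0.1 gives s ≈ 21.90.
So α = 0.68·21.90 ≈ 14.89, β = 0.32·21.90 ≈ 7.01.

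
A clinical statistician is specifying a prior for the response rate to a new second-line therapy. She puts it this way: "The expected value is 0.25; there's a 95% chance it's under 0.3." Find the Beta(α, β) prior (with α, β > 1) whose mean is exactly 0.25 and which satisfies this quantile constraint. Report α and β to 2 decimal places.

With mean 0.25 fixed, write α = 0.25s, β = 0.75s where s = α+β.
Need P(θ < 0.3) = 0.95 under Beta(0.25s, 0.75s). Normal approximation: (q−m)/√(m(1−m)/s) ≈ z_{0.95} = 1.64, so s ≈ 0.25·0.75·(1.64)²/(0.3−0.25)² = 202.9.
At s = 202.9: P(θ<0.3) ≈ 0.946. Adjusting to match 0.95 gives s ≈ 213.04.
So α = 0.25·213.04 ≈ 53.26, β = 0.75·213.04 ≈ 159.78.

α ≈ 53.26, β ≈ 159.78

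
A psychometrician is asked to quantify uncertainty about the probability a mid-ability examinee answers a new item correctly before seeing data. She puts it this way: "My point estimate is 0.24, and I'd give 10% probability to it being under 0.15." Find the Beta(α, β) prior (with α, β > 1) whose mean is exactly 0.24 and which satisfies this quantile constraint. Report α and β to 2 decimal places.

α ≈ 8.04, β ≈ 25.46

With mean 0.24 fixed, write α = 0.24s, β = 0.76s where s = α+β.
Need P(θ < 0.15) = 0.1 under Beta(0.24s, 0.76s). Normal approximation: (q−m)/√(m(1−m)/s) ≈ z_{0.1} = -1.28, so s ≈ 0.24·0.76·(-1.28)²/(0.15−0.24)² = 37.0.
At s = 37.0: P(θ<0.15) ≈ 0.088. Adjusting to match 0.1 gives s ≈ 33.51.
So α = 0.24·33.51 ≈ 8.04, β = 0.76·33.51 ≈ 25.46.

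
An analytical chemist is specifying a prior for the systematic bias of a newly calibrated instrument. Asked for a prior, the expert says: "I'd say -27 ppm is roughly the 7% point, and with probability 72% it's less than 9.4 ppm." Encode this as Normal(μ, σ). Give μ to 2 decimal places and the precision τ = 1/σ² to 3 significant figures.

μ = -0.91, τ = 0.0032

For Normal(μ,σ), the p-quantile is μ + z_p·σ. Here z_{0.07} = -1.476, z_{0.72} = 0.5828.
So -27 = μ − 1.476σ and 9.4 = μ + 0.5828σ.
Subtracting: σ = (9.4 − -27)/(0.5828 − (-1.476)) = 17.68.
Then μ = -27 − (-1.476)·17.68 = -0.91.
Precision τ = 1/σ² = 1/17.68² = 0.0032.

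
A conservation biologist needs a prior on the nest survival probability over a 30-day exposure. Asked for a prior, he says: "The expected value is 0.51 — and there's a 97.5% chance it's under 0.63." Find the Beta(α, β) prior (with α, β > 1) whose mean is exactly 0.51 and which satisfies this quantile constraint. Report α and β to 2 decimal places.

With mean 0.51 fixed, write α = 0.51s, β = 0.49s where s = α+β.
Need P(θ < 0.63) = 0.975 under Beta(0.51s, 0.49s). Normal approximation: (q−m)/√(m(1−m)/s) ≈ z_{0.975} = 1.96, so s ≈ 0.51·0.49·(1.96)²/(0.63−0.51)² = 66.7.
At s = 66.7: P(θ<0.63) ≈ 0.977. Adjusting to match 0.975 gives s ≈ 64.90.
So α = 0.51·64.90 ≈ 33.10, β = 0.49·64.90 ≈ 31.80.

α ≈ 33.10, β ≈ 31.80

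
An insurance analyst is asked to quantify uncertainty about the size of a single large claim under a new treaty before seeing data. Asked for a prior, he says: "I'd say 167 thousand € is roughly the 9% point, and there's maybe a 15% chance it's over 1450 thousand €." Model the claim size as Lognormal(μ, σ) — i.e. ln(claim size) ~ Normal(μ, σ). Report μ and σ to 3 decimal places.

μ ≈ 6.337, σ ≈ 0.909

If T ~ Lognormal(μ,σ) then ln T ~ Normal(μ,σ), so the p-quantile of ln T is μ + z_p·σ.
ln(167) = 5.118 and ln(1450) = 7.279; z_{0.09} = -1.341, z_{0.85} = 1.036.
σ = (7.279 − 5.118)/(1.036 − (-1.341)) = 0.909.
μ = 5.118 − (-1.341)·0.909 = 6.337.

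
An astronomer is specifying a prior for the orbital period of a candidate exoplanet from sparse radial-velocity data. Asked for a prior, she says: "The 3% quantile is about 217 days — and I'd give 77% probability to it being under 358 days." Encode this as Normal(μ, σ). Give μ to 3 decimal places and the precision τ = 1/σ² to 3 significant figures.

For Normal(μ,σ), the p-quantile is μ + z_p·σ. Here z_{0.03} = -1.881, z_{0.77} = 0.7388.
So 217 = μ − 1.881σ and 358 = μ + 0.7388σ.
Subtracting: σ = (358 − 217)/(0.7388 − (-1.881)) = 53.824.
Then μ = 217 − (-1.881)·53.824 = 318.232.
Precision τ = 1/σ² = 1/53.82² = 0.000345.

μ = 318.232, τ = 0.000345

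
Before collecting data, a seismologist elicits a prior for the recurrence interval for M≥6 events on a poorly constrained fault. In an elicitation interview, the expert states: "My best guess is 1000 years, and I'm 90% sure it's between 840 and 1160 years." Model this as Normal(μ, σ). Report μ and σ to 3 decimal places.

μ = 1000.000, σ = 97.273

A symmetric 90% interval runs μ ± z·σ with z = 1.645.
Half-width = 160, so σ = 160/1.645 = 97.273.
μ is the stated best guess, 1000.000.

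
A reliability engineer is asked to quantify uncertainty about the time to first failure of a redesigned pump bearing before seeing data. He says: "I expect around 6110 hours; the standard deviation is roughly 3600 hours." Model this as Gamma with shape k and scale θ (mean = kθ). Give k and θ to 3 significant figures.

For Gamma(k, scale θ): mean = kθ, variance = kθ², so CV = 1/√k.
CV = SD/mean = 3600/6110 = 0.5892, hence k = 1/CV² = 2.88.
Then θ = mean/k = 6110/2.88 = 2120.

k ≈ 2.88, θ ≈ 2120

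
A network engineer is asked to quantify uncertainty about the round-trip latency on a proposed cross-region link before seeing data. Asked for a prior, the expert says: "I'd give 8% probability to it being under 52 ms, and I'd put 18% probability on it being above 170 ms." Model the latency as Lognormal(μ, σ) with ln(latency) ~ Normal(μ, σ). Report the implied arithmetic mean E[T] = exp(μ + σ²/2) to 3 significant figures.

If T ~ Lognormal(μ,σ) then ln T ~ Normal(μ,σ), so the p-quantile of ln T is μ + z_p·σ.
ln(52) = 3.951 and ln(170) = 5.136; z_{0.08} = -1.405, z_{0.82} = 0.9154.
σ = (5.136 − 3.951)/(0.9154 − (-1.405)) = 0.510.
μ = 3.951 − (-1.405)·0.510 = 4.669.
E[T] = exp(μ + σ²/2) = exp(4.669 + 0.1303) = 121 ms.

E[T] ≈ 121 ms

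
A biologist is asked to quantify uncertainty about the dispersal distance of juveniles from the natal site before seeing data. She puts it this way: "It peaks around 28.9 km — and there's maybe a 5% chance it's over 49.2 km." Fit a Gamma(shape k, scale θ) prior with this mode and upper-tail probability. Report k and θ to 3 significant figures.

k ≈ 10.9, θ ≈ 2.93

Gamma(k,θ) with k>1 has mode (k−1)θ, so θ = 28.9/(k−1).
Need P(X < 49.2) = 0.95 with θ tied to k this way. Start at k = 2, θ = 28.9: P(X<49.2) ≈ 0.508.
Too low — raise k to concentrate. Iterating converges to k ≈ 10.9.
Then θ = 28.9/(10.9−1) ≈ 2.93.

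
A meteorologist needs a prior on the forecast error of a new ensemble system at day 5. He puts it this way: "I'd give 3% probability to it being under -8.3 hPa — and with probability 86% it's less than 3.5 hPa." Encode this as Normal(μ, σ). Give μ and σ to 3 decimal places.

μ = -0.805, σ = 3.985

The p-quantile of Normal(μ,σ) is μ + z_p·σ, with z_{0.03} = -1.881 and z_{0.86} = 1.08.
Eliminate σ: μ = (z₂·x₁ − z₁·x₂)/(z₂ − z₁) = (1.08·-8.3 − (-1.881)·3.5)/2.961 = -0.805.
Then σ = (x₂ − x₁)/(z₂ − z₁) = (3.5 − -8.3)/2.961 = 3.985.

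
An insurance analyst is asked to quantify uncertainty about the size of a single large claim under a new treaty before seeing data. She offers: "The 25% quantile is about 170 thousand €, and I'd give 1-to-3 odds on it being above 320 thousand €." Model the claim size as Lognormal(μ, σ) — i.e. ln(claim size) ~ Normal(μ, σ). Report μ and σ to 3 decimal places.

If T ~ Lognormal(μ,σ) then ln T ~ Normal(μ,σ), so the p-quantile of ln T is μ + z_p·σ.
ln(170) = 5.136 and ln(320) = 5.768; z_{0.25} = -0.6745, z_{0.75} = 0.6745.
σ = (5.768 − 5.136)/(0.6745 − (-0.6745)) = 0.469.
μ = 5.136 − (-0.6745)·0.469 = 5.452.

μ ≈ 5.452, σ ≈ 0.469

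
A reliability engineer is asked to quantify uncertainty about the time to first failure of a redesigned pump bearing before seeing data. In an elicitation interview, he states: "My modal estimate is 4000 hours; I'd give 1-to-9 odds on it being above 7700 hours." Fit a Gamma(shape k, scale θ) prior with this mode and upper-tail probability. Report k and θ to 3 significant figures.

k ≈ 5.46, θ ≈ 897

Gamma(k,θ) with k>1 has mode (k−1)θ, so θ = 4000/(k−1).
Need P(X < 7700) = 0.9 with θ tied to k this way. Start at k = 2, θ = 4000: P(X<7700) ≈ 0.573.
Too low — raise k to concentrate. Iterating converges to k ≈ 5.46.
Then θ = 4000/(5.46−1) ≈ 897.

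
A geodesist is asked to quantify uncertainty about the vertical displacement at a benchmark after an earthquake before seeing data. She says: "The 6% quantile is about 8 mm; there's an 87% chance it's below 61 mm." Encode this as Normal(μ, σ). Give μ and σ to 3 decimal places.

μ = 38.734, σ = 19.768

For Normal(μ,σ), the p-quantile is μ + z_p·σ. Here z_{0.06} = -1.555, z_{0.87} = 1.126.
So 8 = μ − 1.555σ and 61 = μ + 1.126σ.
Subtracting: σ = (61 − 8)/(1.126 − (-1.555)) = 19.768.
Then μ = 8 − (-1.555)·19.768 = 38.734.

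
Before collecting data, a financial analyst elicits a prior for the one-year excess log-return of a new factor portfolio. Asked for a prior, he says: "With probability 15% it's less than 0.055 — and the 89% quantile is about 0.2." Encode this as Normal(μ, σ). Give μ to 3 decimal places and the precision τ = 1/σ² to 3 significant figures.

The p-quantile of Normal(μ,σ) is μ + z_p·σ, with z_{0.15} = -1.036 and z_{0.89} = 1.227.
Eliminate σ: μ = (z₂·x₁ − z₁·x₂)/(z₂ − z₁) = (1.227·0.055 − (-1.036)·0.2)/2.263 = 0.121.
Then σ = (x₂ − x₁)/(z₂ − z₁) = (0.2 − 0.055)/2.263 = 0.064.
Precision τ = 1/σ² = 1/0.06408² = 244.

μ = 0.121, τ = 244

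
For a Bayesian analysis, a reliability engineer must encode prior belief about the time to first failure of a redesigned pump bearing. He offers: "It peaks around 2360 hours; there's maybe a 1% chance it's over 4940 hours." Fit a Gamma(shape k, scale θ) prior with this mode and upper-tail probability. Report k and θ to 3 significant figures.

k ≈ 9.92, θ ≈ 264

Gamma(k,θ) with k>1 has mode (k−1)θ, so θ = 2360/(k−1).
Need P(X < 4940) = 0.99 with θ tied to k this way. Start at k = 2, θ = 2360: P(X<4940) ≈ 0.619.
Too low — raise k to concentrate. Iterating converges to k ≈ 9.92.
Then θ = 2360/(9.92−1) ≈ 264.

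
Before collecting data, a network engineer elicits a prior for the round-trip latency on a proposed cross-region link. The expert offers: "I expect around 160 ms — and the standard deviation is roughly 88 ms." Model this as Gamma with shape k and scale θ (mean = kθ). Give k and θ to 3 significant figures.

For Gamma(k, scale θ): mean = kθ, variance = kθ², so CV = 1/√k.
CV = SD/mean = 88/160 = 0.55, hence k = 1/CV² = 3.31.
Then θ = mean/k = 160/3.31 = 48.4.

k ≈ 3.31, θ ≈ 48.4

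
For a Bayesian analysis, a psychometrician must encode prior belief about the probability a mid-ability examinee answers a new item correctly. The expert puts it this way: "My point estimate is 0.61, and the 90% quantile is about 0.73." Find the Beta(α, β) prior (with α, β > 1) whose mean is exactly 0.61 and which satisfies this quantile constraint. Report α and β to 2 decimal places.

With mean 0.61 fixed, write α = 0.61s, β = 0.39s where s = α+β.
Need P(θ < 0.73) = 0.9 under Beta(0.61s, 0.39s). Normal approximation: (q−m)/√(m(1−m)/s) ≈ z_{0.9} = 1.28, so s ≈ 0.61·0.39·(1.28)²/(0.73−0.61)² = 27.1.
At s = 27.1: P(θ<0.73) ≈ 0.906. Adjusting to match 0.9 gives s ≈ 25.88.
So α = 0.61·25.88 ≈ 15.79, β = 0.39·25.88 ≈ 10.10.

α ≈ 15.79, β ≈ 10.10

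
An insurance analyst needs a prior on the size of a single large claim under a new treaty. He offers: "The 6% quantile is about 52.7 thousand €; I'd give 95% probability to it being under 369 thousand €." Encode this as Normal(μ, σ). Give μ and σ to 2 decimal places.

For Normal(μ,σ), the p-quantile is μ + z_p·σ. Here z_{0.06} = -1.555, z_{0.95} = 1.645.
So 52.7 = μ − 1.555σ and 369 = μ + 1.645σ.
Subtracting: σ = (369 − 52.7)/(1.645 − (-1.555)) = 98.86.
Then μ = 52.7 − (-1.555)·98.86 = 206.40.

μ = 206.40, σ = 98.86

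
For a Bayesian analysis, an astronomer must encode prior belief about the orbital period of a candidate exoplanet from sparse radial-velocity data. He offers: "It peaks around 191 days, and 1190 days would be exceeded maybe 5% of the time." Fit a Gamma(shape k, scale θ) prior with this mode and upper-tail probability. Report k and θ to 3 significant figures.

Gamma(k,θ) with k>1 has mode (k−1)θ, so θ = 191/(k−1).
Need P(X < 1190) = 0.95 with θ tied to k this way. Start at k = 2, θ = 191: P(X<1190) ≈ 0.986.
Too high — lower k to spread out. Iterating converges to k ≈ 1.68.
Then θ = 191/(1.68−1) ≈ 283.

k ≈ 1.68, θ ≈ 283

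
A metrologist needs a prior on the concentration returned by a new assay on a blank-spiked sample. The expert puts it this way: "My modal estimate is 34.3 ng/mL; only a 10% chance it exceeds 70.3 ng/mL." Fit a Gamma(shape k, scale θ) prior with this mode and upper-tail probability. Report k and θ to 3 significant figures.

k ≈ 4.73, θ ≈ 9.2

Gamma(k,θ) with k>1 has mode (k−1)θ, so θ = 34.3/(k−1).
Need P(X < 70.3) = 0.9 with θ tied to k this way. Start at k = 2, θ = 34.3: P(X<70.3) ≈ 0.607.
Too low — raise k to concentrate. Iterating converges to k ≈ 4.73.
Then θ = 34.3/(4.73−1) ≈ 9.2.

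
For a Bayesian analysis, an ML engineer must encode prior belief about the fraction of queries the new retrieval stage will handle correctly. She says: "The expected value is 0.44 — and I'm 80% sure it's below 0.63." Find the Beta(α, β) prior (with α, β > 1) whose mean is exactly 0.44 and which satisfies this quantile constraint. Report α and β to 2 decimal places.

With mean 0.44 fixed, write α = 0.44s, β = 0.56s where s = α+β.
Need P(θ < 0.63) = 0.8 under Beta(0.44s, 0.56s). Normal approximation: (q−m)/√(m(1−m)/s) ≈ z_{0.8} = 0.842, so s ≈ 0.44·0.56·(0.842)²/(0.63−0.44)² = 4.8.
At s = 4.8: P(θ<0.63) ≈ 0.800. Adjusting to match 0.8 gives s ≈ 4.83.
So α = 0.44·4.83 ≈ 2.13, β = 0.56·4.83 ≈ 2.71.

α ≈ 2.13, β ≈ 2.71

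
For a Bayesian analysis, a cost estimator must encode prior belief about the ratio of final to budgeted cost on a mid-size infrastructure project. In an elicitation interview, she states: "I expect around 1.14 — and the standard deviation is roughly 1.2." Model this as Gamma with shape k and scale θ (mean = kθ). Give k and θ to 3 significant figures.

For Gamma(k, scale θ): mean = kθ, variance = kθ², so CV = 1/√k.
CV = SD/mean = 1.2/1.14 = 1.053, hence k = 1/CV² = 0.902.
Then θ = mean/k = 1.14/0.902 = 1.26.

k ≈ 0.902, θ ≈ 1.26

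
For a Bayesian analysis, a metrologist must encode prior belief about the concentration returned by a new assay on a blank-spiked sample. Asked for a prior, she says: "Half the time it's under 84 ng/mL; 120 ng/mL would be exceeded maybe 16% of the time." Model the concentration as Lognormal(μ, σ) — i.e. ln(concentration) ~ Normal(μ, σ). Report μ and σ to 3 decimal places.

If T ~ Lognormal(μ,σ) then ln T ~ Normal(μ,σ), so the p-quantile of ln T is μ + z_p·σ.
ln(84) = 4.431 and ln(120) = 4.787; z_{0.5} = 0, z_{0.84} = 0.9945.
σ = (4.787 − 4.431)/(0.9945 − (0)) = 0.359.
μ = 4.431 − (0)·0.359 = 4.431.

μ ≈ 4.431, σ ≈ 0.359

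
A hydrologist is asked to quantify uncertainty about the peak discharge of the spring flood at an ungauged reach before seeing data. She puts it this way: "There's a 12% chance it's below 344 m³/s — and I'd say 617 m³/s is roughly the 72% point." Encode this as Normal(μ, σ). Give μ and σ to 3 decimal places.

For Normal(μ,σ), the p-quantile is μ + z_p·σ. Here z_{0.12} = -1.175, z_{0.72} = 0.5828.
So 344 = μ − 1.175σ and 617 = μ + 0.5828σ.
Subtracting: σ = (617 − 344)/(0.5828 − (-1.175)) = 155.305.
Then μ = 344 − (-1.175)·155.305 = 526.482.

μ = 526.482, σ = 155.305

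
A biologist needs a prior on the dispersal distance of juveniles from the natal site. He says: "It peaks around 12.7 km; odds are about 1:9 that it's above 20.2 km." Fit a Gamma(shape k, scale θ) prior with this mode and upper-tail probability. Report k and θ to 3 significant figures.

Gamma(k,θ) with k>1 has mode (k−1)θ, so θ = 12.7/(k−1).
Need P(X < 20.2) = 0.9 with θ tied to k this way. Start at k = 2, θ = 12.7: P(X<20.2) ≈ 0.472.
Too low — raise k to concentrate. Iterating converges to k ≈ 9.72.
Then θ = 12.7/(9.72−1) ≈ 1.46.

k ≈ 9.72, θ ≈ 1.46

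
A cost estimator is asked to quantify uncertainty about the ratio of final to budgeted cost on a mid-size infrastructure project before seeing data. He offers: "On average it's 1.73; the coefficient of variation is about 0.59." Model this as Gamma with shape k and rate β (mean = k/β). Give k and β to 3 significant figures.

k ≈ 2.87, β ≈ 1.66

For Gamma(k, rate β): mean = k/β, variance = k/β², so CV = 1/√k.
CV = 0.59, hence k = 1/CV² = 2.87.
Then β = k/mean = 2.87/1.73 = 1.66.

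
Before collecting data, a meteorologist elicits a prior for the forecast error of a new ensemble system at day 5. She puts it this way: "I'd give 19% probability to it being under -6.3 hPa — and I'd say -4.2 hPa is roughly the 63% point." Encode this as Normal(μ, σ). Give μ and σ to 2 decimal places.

μ = -4.78, σ = 1.74

For Normal(μ,σ), the p-quantile is μ + z_p·σ. Here z_{0.19} = -0.8779, z_{0.63} = 0.3319.
So -6.3 = μ − 0.8779σ and -4.2 = μ + 0.3319σ.
Subtracting: σ = (-4.2 − -6.3)/(0.3319 − (-0.8779)) = 1.74.
Then μ = -6.3 − (-0.8779)·1.74 = -4.78.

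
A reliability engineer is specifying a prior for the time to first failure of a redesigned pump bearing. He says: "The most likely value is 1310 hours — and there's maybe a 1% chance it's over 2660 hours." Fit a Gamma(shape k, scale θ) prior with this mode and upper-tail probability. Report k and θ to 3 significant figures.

k ≈ 10.8, θ ≈ 134

Gamma(k,θ) with k>1 has mode (k−1)θ, so θ = 1310/(k−1).
Need P(X < 2660) = 0.99 with θ tied to k this way. Start at k = 2, θ = 1310: P(X<2660) ≈ 0.602.
Too low — raise k to concentrate. Iterating converges to k ≈ 10.8.
Then θ = 1310/(10.8−1) ≈ 134.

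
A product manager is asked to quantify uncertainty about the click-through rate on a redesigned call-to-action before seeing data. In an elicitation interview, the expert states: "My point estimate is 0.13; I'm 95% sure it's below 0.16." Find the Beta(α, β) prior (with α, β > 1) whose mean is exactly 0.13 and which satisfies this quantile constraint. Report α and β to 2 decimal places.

α ≈ 47.54, β ≈ 318.13

With mean 0.13 fixed, write α = 0.13s, β = 0.87s where s = α+β.
Need P(θ < 0.16) = 0.95 under Beta(0.13s, 0.87s). Normal approximation: (q−m)/√(m(1−m)/s) ≈ z_{0.95} = 1.64, so s ≈ 0.13·0.87·(1.64)²/(0.16−0.13)² = 340.0.
At s = 340.0: P(θ<0.16) ≈ 0.944. Adjusting to match 0.95 gives s ≈ 365.66.
So α = 0.13·365.66 ≈ 47.54, β = 0.87·365.66 ≈ 318.13.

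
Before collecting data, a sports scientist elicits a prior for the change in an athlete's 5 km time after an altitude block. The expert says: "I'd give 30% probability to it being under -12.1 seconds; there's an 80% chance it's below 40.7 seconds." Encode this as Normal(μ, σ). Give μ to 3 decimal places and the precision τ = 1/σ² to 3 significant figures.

The p-quantile of Normal(μ,σ) is μ + z_p·σ, with z_{0.3} = -0.5244 and z_{0.8} = 0.8416.
Eliminate σ: μ = (z₂·x₁ − z₁·x₂)/(z₂ − z₁) = (0.8416·-12.1 − (-0.5244)·40.7)/1.366 = 8.169.
Then σ = (x₂ − x₁)/(z₂ − z₁) = (40.7 − -12.1)/1.366 = 38.652.
Precision τ = 1/σ² = 1/38.65² = 0.000669.

μ = 8.169, τ = 0.000669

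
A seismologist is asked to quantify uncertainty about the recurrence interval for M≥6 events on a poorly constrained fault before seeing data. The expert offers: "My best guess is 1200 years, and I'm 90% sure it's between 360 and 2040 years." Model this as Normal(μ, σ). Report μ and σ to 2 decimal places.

μ = 1200.00, σ = 510.68

A symmetric 90% interval runs μ ± z·σ with z = 1.645.
Half-width = 840, so σ = 840/1.645 = 510.68.
μ is the stated best guess, 1200.00.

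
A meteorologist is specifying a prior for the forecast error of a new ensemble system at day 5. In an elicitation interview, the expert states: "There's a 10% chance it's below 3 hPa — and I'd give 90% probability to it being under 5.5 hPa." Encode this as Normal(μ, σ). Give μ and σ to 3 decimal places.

μ = 4.250, σ = 0.975

For Normal(μ,σ), the p-quantile is μ + z_p·σ. Here z_{0.1} = -1.282, z_{0.9} = 1.282.
So 3 = μ − 1.282σ and 5.5 = μ + 1.282σ.
Subtracting: σ = (5.5 − 3)/(1.282 − (-1.282)) = 0.975.
Then μ = 3 − (-1.282)·0.975 = 4.250.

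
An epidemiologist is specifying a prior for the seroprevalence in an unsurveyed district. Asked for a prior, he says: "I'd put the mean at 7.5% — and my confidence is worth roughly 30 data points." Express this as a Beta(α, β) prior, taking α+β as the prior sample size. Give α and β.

Under the effective-sample-size interpretation, Beta(α, β) has prior mean α/(α+β) and prior sample size α+β.
So α+β = 30 and α/(α+β) = 0.075, giving α = 0.075·30 = 2.25 and β = 30 − 2.25 = 27.75.

α = 2.25, β = 27.75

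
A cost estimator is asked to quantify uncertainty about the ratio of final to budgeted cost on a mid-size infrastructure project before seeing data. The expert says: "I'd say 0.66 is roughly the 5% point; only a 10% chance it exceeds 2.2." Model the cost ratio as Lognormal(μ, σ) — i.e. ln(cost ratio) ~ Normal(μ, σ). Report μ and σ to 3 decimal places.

μ ≈ 0.261, σ ≈ 0.411

If T ~ Lognormal(μ,σ) then ln T ~ Normal(μ,σ), so the p-quantile of ln T is μ + z_p·σ.
ln(0.66) = -0.4155 and ln(2.2) = 0.7885; z_{0.05} = -1.645, z_{0.9} = 1.282.
σ = (0.7885 − -0.4155)/(1.282 − (-1.645)) = 0.411.
μ = -0.4155 − (-1.645)·0.411 = 0.261.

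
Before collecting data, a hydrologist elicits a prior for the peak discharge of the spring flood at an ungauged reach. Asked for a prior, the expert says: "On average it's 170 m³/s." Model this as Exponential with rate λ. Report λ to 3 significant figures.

λ ≈ 0.00588

Exponential mean = 1/λ, so λ = 1/170.0 = 0.00588.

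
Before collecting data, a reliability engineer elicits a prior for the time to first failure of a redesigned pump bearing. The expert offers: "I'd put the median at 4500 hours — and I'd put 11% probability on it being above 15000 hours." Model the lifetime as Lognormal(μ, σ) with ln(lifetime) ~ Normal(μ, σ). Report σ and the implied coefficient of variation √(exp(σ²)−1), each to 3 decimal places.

If T ~ Lognormal(μ,σ) then ln T ~ Normal(μ,σ), so the p-quantile of ln T is μ + z_p·σ.
ln(4500) = 8.412 and ln(15000) = 9.616; z_{0.5} = 0, z_{0.89} = 1.227.
σ = (9.616 − 8.412)/(1.227 − (0)) = 0.982.
μ = 8.412 − (0)·0.982 = 8.412.
CV = √(exp(σ²)−1) = √(exp(0.9636)−1) = 1.273.

σ ≈ 0.982, CV ≈ 1.273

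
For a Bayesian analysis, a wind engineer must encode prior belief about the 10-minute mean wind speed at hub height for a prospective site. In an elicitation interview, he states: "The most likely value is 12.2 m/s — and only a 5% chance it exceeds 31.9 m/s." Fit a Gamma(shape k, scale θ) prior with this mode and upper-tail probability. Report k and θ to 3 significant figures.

Gamma(k,θ) with k>1 has mode (k−1)θ, so θ = 12.2/(k−1).
Need P(X < 31.9) = 0.95 with θ tied to k this way. Start at k = 2, θ = 12.2: P(X<31.9) ≈ 0.735.
Too low — raise k to concentrate. Iterating converges to k ≈ 3.92.
Then θ = 12.2/(3.92−1) ≈ 4.17.

k ≈ 3.92, θ ≈ 4.17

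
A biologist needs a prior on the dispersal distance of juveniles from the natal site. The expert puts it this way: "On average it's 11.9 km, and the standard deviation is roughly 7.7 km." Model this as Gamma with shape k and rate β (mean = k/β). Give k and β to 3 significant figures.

k ≈ 2.39, β ≈ 0.201

For Gamma(k, rate β): mean = k/β, variance = k/β², so CV = 1/√k.
CV = SD/mean = 7.7/11.9 = 0.6471, hence k = 1/CV² = 2.39.
Then β = k/mean = 2.39/11.9 = 0.201.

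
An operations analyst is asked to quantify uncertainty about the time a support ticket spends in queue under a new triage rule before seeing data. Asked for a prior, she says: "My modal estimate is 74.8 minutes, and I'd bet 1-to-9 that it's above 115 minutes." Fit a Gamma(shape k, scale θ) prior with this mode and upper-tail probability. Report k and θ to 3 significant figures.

k ≈ 11.1, θ ≈ 7.41

Gamma(k,θ) with k>1 has mode (k−1)θ, so θ = 74.8/(k−1).
Need P(X < 115) = 0.9 with θ tied to k this way. Start at k = 2, θ = 74.8: P(X<115) ≈ 0.455.
Too low — raise k to concentrate. Iterating converges to k ≈ 11.1.
Then θ = 74.8/(11.1−1) ≈ 7.41.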